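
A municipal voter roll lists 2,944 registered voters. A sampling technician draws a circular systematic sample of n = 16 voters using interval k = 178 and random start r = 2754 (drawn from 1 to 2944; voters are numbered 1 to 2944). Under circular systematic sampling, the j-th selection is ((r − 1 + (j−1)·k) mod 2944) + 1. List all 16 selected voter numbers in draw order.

2754, 2932, 166, 344, 522, 700, 878, 1056, 1234, 1412, 1590, 1768, 1946, 2124, 2302, 2480

Selection 1: 2754
Selection 2: 2754 + 178 = 2932
Selection 3: 2932 + 178 = 3110 → 3110 − 2944 = 166
Selection 4: 166 + 178 = 344
Selection 5: 344 + 178 = 522
Selection 6: 522 + 178 = 700
Selection 7: 700 + 178 = 878
Selection 8: 878 + 178 = 1056
Selection 9: 1056 + 178 = 1234
Selection 10: 1234 + 178 = 1412
Selection 11: 1412 + 178 = 1590
Selection 12: 1590 + 178 = 1768
Selection 13: 1768 + 178 = 1946
Selection 14: 1946 + 178 = 2124
Selection 15: 2124 + 178 = 2302
Selection 16: 2302 + 178 = 2480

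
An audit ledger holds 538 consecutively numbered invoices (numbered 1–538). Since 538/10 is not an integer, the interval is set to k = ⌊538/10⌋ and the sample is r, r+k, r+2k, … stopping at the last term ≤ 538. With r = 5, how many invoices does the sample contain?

11

k = ⌊538/10⌋ = 53
Achieved size = ⌊(538 − 5)/53⌋ + 1 = ⌊533/53⌋ + 1 = 10 + 1 = 11
(last selection: 5 + 10×53 = 535 ≤ 538; next would be 588 > 538)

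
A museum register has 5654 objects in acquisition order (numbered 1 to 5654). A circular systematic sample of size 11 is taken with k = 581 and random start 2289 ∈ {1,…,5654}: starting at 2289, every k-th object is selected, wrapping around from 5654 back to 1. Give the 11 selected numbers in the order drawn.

2289, 2870, 3451, 4032, 4613, 5194, 121, 702, 1283, 1864, 2445

Selection 1: 2289
Selection 2: 2289 + 581 = 2870
Selection 3: 2870 + 581 = 3451
Selection 4: 3451 + 581 = 4032
Selection 5: 4032 + 581 = 4613
Selection 6: 4613 + 581 = 5194
Selection 7: 5194 + 581 = 5775 → 5775 − 5654 = 121
Selection 8: 121 + 581 = 702
Selection 9: 702 + 581 = 1283
Selection 10: 1283 + 581 = 1864
Selection 11: 1864 + 581 = 2445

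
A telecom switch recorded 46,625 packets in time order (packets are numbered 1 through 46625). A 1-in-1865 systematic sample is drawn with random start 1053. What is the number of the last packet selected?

k = 1865
25th selection = r + (25−1)·k = 1053 + 24×1865 = 1053 + 44760 = 45813

45813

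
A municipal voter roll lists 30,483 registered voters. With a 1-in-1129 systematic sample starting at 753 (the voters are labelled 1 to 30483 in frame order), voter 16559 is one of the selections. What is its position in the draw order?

k = 1129
position = (16559 − 753)/1129 + 1 = 15806/1129 + 1 = 14 + 1 = 15

15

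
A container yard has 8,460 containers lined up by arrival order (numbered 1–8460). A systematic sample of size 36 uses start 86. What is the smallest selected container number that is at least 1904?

k = 8460/36 = 235
Steps past start: ⌈(1904 − 86)/235⌉ = ⌈1818/235⌉ = 8
Selected container: 86 + 8×235 = 1966

1966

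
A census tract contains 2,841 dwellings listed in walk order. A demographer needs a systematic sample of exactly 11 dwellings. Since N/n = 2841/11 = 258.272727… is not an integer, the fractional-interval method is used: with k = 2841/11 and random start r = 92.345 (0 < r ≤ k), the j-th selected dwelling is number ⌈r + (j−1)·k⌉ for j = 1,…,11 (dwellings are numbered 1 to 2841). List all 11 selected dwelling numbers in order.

93, 351, 609, 868, 1126, 1384, 1642, 1901, 2159, 2417, 2676

j=1: r + 0k = 92.345 → ⌈·⌉ = 93
j=2: r + 1k = 350.617727… → ⌈·⌉ = 351
j=3: r + 2k = 608.890454… → ⌈·⌉ = 609
j=4: r + 3k = 867.163181… → ⌈·⌉ = 868
j=5: r + 4k = 1125.435909… → ⌈·⌉ = 1126
j=6: r + 5k = 1383.708636… → ⌈·⌉ = 1384
j=7: r + 6k = 1641.981363… → ⌈·⌉ = 1642
j=8: r + 7k = 1900.254090… → ⌈·⌉ = 1901
j=9: r + 8k = 2158.526818… → ⌈·⌉ = 2159
j=10: r + 9k = 2416.799545… → ⌈·⌉ = 2417
j=11: r + 10k = 2675.072272… → ⌈·⌉ = 2676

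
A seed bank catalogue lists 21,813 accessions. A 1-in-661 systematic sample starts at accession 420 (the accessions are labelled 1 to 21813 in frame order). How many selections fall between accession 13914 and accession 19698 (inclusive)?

9

k = 661
First selection ≥ 13914: 420 + ⌈(13914−420)/661⌉·661 = 420 + 21×661 = 14301
Last selection ≤ 19698: 420 + ⌊(19698−420)/661⌋·661 = 420 + 29×661 = 19589
Count = 29 − 21 + 1 = 9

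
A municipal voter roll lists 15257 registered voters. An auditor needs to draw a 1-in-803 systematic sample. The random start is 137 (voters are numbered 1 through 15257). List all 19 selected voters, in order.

137, 940, 1743, 2546, 3349, 4152, 4955, 5758, 6561, 7364, 8167, 8970, 9773, 10576, 11379, 12182, 12985, 13788, 14591

voter 1: 137
voter 2: 137 + 803 = 940
voter 3: 940 + 803 = 1743
voter 4: 1743 + 803 = 2546
voter 5: 2546 + 803 = 3349
voter 6: 3349 + 803 = 4152
voter 7: 4152 + 803 = 4955
voter 8: 4955 + 803 = 5758
voter 9: 5758 + 803 = 6561
voter 10: 6561 + 803 = 7364
voter 11: 7364 + 803 = 8167
voter 12: 8167 + 803 = 8970
voter 13: 8970 + 803 = 9773
voter 14: 9773 + 803 = 10576
voter 15: 10576 + 803 = 11379
voter 16: 11379 + 803 = 12182
voter 17: 12182 + 803 = 12985
voter 18: 12985 + 803 = 13788
voter 19: 13788 + 803 = 14591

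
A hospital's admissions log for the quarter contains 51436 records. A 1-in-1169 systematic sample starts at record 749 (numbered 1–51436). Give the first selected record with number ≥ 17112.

k = 1169
Steps past start: ⌈(17112 − 749)/1169⌉ = ⌈16363/1169⌉ = 14
Selected record: 749 + 14×1169 = 17115

17115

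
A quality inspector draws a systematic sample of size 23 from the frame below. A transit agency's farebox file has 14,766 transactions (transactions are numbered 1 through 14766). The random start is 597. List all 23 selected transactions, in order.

k = N/n = 14766/23 = 642
transaction 1: 597
transaction 2: 597 + 642 = 1239
transaction 3: 1239 + 642 = 1881
transaction 4: 1881 + 642 = 2523
transaction 5: 2523 + 642 = 3165
transaction 6: 3165 + 642 = 3807
transaction 7: 3807 + 642 = 4449
transaction 8: 4449 + 642 = 5091
transaction 9: 5091 + 642 = 5733
transaction 10: 5733 + 642 = 6375
transaction 11: 6375 + 642 = 7017
transaction 12: 7017 + 642 = 7659
transaction 13: 7659 + 642 = 8301
transaction 14: 8301 + 642 = 8943
transaction 15: 8943 + 642 = 9585
transaction 16: 9585 + 642 = 10227
transaction 17: 10227 + 642 = 10869
transaction 18: 10869 + 642 = 11511
transaction 19: 11511 + 642 = 12153
transaction 20: 12153 + 642 = 12795
transaction 21: 12795 + 642 = 13437
transaction 22: 13437 + 642 = 14079
transaction 23: 14079 + 642 = 14721

597, 1239, 1881, 2523, 3165, 3807, 4449, 5091, 5733, 6375, 7017, 7659, 8301, 8943, 9585, 10227, 10869, 11511, 12153, 12795, 13437, 14079, 14721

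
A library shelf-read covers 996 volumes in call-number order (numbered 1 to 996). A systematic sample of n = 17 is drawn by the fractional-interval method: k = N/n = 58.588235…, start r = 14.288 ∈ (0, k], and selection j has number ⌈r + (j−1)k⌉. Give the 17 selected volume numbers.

15, 73, 132, 191, 249, 308, 366, 425, 483, 542, 601, 659, 718, 776, 835, 894, 952

j=1: r + 0k = 14.288 → ⌈·⌉ = 15
j=2: r + 1k = 72.876235… → ⌈·⌉ = 73
j=3: r + 2k = 131.464470… → ⌈·⌉ = 132
j=4: r + 3k = 190.052705… → ⌈·⌉ = 191
j=5: r + 4k = 248.640941… → ⌈·⌉ = 249
j=6: r + 5k = 307.229176… → ⌈·⌉ = 308
j=7: r + 6k = 365.817411… → ⌈·⌉ = 366
j=8: r + 7k = 424.405647… → ⌈·⌉ = 425
j=9: r + 8k = 482.993882… → ⌈·⌉ = 483
j=10: r + 9k = 541.582117… → ⌈·⌉ = 542
j=11: r + 10k = 600.170352… → ⌈·⌉ = 601
j=12: r + 11k = 658.758588… → ⌈·⌉ = 659
j=13: r + 12k = 717.346823… → ⌈·⌉ = 718
j=14: r + 13k = 775.935058… → ⌈·⌉ = 776
j=15: r + 14k = 834.523294… → ⌈·⌉ = 835
j=16: r + 15k = 893.111529… → ⌈·⌉ = 894
j=17: r + 16k = 951.699764… → ⌈·⌉ = 952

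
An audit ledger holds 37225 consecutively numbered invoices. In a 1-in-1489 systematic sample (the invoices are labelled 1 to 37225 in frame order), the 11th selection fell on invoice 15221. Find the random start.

k = 1489
r = 15221 − (11−1)×1489 = 15221 − 14890 = 331

331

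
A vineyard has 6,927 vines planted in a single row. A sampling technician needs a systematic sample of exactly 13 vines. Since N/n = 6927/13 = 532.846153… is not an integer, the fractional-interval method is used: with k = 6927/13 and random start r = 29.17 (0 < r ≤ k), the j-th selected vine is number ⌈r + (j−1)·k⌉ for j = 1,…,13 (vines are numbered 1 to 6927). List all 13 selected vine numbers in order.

30, 563, 1095, 1628, 2161, 2694, 3227, 3760, 4292, 4825, 5358, 5891, 6424

j=1: r + 0k = 29.17 → ⌈·⌉ = 30
j=2: r + 1k = 562.016153… → ⌈·⌉ = 563
j=3: r + 2k = 1094.862307… → ⌈·⌉ = 1095
j=4: r + 3k = 1627.708461… → ⌈·⌉ = 1628
j=5: r + 4k = 2160.554615… → ⌈·⌉ = 2161
j=6: r + 5k = 2693.400769… → ⌈·⌉ = 2694
j=7: r + 6k = 3226.246923… → ⌈·⌉ = 3227
j=8: r + 7k = 3759.093076… → ⌈·⌉ = 3760
j=9: r + 8k = 4291.939230… → ⌈·⌉ = 4292
j=10: r + 9k = 4824.785384… → ⌈·⌉ = 4825
j=11: r + 10k = 5357.631538… → ⌈·⌉ = 5358
j=12: r + 11k = 5890.477692… → ⌈·⌉ = 5891
j=13: r + 12k = 6423.323846… → ⌈·⌉ = 6424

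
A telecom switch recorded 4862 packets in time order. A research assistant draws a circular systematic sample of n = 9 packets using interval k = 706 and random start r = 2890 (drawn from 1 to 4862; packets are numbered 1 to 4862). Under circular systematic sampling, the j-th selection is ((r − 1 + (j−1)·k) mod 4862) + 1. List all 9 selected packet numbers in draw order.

Selection 1: 2890
Selection 2: 2890 + 706 = 3596
Selection 3: 3596 + 706 = 4302
Selection 4: 4302 + 706 = 5008 → 5008 − 4862 = 146
Selection 5: 146 + 706 = 852
Selection 6: 852 + 706 = 1558
Selection 7: 1558 + 706 = 2264
Selection 8: 2264 + 706 = 2970
Selection 9: 2970 + 706 = 3676

2890, 3596, 4302, 146, 852, 1558, 2264, 2970, 3676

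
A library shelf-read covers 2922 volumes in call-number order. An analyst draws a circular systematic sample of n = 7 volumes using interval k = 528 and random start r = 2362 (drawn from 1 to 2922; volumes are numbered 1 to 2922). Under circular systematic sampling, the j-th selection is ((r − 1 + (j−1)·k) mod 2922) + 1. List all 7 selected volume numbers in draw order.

2362, 2890, 496, 1024, 1552, 2080, 2608

Selection 1: 2362
Selection 2: 2362 + 528 = 2890
Selection 3: 2890 + 528 = 3418 → 3418 − 2922 = 496
Selection 4: 496 + 528 = 1024
Selection 5: 1024 + 528 = 1552
Selection 6: 1552 + 528 = 2080
Selection 7: 2080 + 528 = 2608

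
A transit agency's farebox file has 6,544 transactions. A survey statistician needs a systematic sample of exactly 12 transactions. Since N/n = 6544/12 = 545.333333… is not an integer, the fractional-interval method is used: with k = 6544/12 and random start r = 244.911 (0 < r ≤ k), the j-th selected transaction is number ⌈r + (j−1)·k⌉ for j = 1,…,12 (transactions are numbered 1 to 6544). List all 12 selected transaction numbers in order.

j=1: r + 0k = 244.911 → ⌈·⌉ = 245
j=2: r + 1k = 790.244333… → ⌈·⌉ = 791
j=3: r + 2k = 1335.577666… → ⌈·⌉ = 1336
j=4: r + 3k = 1880.911 → ⌈·⌉ = 1881
j=5: r + 4k = 2426.244333… → ⌈·⌉ = 2427
j=6: r + 5k = 2971.577666… → ⌈·⌉ = 2972
j=7: r + 6k = 3516.911 → ⌈·⌉ = 3517
j=8: r + 7k = 4062.244333… → ⌈·⌉ = 4063
j=9: r + 8k = 4607.577666… → ⌈·⌉ = 4608
j=10: r + 9k = 5152.911 → ⌈·⌉ = 5153
j=11: r + 10k = 5698.244333… → ⌈·⌉ = 5699
j=12: r + 11k = 6243.577666… → ⌈·⌉ = 6244

245, 791, 1336, 1881, 2427, 2972, 3517, 4063, 4608, 5153, 5699, 6244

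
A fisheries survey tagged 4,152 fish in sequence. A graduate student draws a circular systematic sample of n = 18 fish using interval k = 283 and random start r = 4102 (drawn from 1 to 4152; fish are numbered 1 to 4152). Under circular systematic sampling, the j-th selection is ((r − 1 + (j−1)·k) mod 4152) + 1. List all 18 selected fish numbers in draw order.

Selection 1: 4102
Selection 2: 4102 + 283 = 4385 → 4385 − 4152 = 233
Selection 3: 233 + 283 = 516
Selection 4: 516 + 283 = 799
Selection 5: 799 + 283 = 1082
Selection 6: 1082 + 283 = 1365
Selection 7: 1365 + 283 = 1648
Selection 8: 1648 + 283 = 1931
Selection 9: 1931 + 283 = 2214
Selection 10: 2214 + 283 = 2497
Selection 11: 2497 + 283 = 2780
Selection 12: 2780 + 283 = 3063
Selection 13: 3063 + 283 = 3346
Selection 14: 3346 + 283 = 3629
Selection 15: 3629 + 283 = 3912
Selection 16: 3912 + 283 = 4195 → 4195 − 4152 = 43
Selection 17: 43 + 283 = 326
Selection 18: 326 + 283 = 609

4102, 233, 516, 799, 1082, 1365, 1648, 1931, 2214, 2497, 2780, 3063, 3346, 3629, 3912, 43, 326, 609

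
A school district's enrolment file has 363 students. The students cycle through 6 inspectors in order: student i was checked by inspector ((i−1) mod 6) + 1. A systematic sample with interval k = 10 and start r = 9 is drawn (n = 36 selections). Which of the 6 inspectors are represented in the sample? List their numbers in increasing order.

Consecutive selections differ by k = 10, so their inspector numbers differ by 10 mod 6 = 4.
gcd(10, 6) = 2, so the sample visits 6/2 = 3 distinct residues mod 6.
Start 9 is inspector 3; the inspectors hit are 1, 3, 5.

1, 3, 5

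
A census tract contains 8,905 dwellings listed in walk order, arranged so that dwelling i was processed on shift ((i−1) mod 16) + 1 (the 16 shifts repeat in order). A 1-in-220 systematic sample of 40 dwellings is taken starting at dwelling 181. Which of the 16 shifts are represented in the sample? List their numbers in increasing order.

Consecutive selections differ by k = 220, so their shift numbers differ by 220 mod 16 = 12.
gcd(220, 16) = 4, so the sample visits 16/4 = 4 distinct residues mod 16.
Start 181 is shift 5; the shifts hit are 1, 5, 9, 13.

1, 5, 9, 13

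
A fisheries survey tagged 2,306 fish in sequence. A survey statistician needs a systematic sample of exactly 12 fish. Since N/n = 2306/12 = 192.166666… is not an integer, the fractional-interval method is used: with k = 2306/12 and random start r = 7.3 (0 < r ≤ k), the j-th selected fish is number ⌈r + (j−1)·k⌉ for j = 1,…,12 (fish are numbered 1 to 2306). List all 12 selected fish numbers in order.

8, 200, 392, 584, 776, 969, 1161, 1353, 1545, 1737, 1929, 2122

j=1: r + 0k = 7.3 → ⌈·⌉ = 8
j=2: r + 1k = 199.466666… → ⌈·⌉ = 200
j=3: r + 2k = 391.633333… → ⌈·⌉ = 392
j=4: r + 3k = 583.8 → ⌈·⌉ = 584
j=5: r + 4k = 775.966666… → ⌈·⌉ = 776
j=6: r + 5k = 968.133333… → ⌈·⌉ = 969
j=7: r + 6k = 1160.3 → ⌈·⌉ = 1161
j=8: r + 7k = 1352.466666… → ⌈·⌉ = 1353
j=9: r + 8k = 1544.633333… → ⌈·⌉ = 1545
j=10: r + 9k = 1736.8 → ⌈·⌉ = 1737
j=11: r + 10k = 1928.966666… → ⌈·⌉ = 1929
j=12: r + 11k = 2121.133333… → ⌈·⌉ = 2122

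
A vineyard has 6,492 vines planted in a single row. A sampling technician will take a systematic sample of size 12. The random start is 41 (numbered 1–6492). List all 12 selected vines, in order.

41, 582, 1123, 1664, 2205, 2746, 3287, 3828, 4369, 4910, 5451, 5992

k = N/n = 6492/12 = 541
vine 1: 41
vine 2: 41 + 541 = 582
vine 3: 582 + 541 = 1123
vine 4: 1123 + 541 = 1664
vine 5: 1664 + 541 = 2205
vine 6: 2205 + 541 = 2746
vine 7: 2746 + 541 = 3287
vine 8: 3287 + 541 = 3828
vine 9: 3828 + 541 = 4369
vine 10: 4369 + 541 = 4910
vine 11: 4910 + 541 = 5451
vine 12: 5451 + 541 = 5992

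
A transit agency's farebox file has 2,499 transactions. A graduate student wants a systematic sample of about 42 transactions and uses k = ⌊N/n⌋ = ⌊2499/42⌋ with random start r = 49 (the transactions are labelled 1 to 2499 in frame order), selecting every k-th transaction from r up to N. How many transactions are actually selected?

42

k = ⌊2499/42⌋ = 59
Achieved size = ⌊(2499 − 49)/59⌋ + 1 = ⌊2450/59⌋ + 1 = 41 + 1 = 42
(last selection: 49 + 41×59 = 2468 ≤ 2499; next would be 2527 > 2499)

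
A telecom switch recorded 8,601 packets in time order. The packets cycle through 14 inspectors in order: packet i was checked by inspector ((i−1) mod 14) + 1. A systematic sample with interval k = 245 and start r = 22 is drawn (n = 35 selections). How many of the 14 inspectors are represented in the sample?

Consecutive selections differ by k = 245, so their inspector numbers differ by 245 mod 14 = 7.
gcd(245, 14) = 7, so the sample visits 14/7 = 2 distinct residues mod 14.
Start 22 is inspector 8; the inspectors hit are 1, 8.

2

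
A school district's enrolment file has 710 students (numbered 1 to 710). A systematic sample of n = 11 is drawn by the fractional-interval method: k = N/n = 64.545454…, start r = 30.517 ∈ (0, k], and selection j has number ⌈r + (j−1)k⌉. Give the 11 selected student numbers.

31, 96, 160, 225, 289, 354, 418, 483, 547, 612, 676

j=1: r + 0k = 30.517 → ⌈·⌉ = 31
j=2: r + 1k = 95.062454… → ⌈·⌉ = 96
j=3: r + 2k = 159.607909… → ⌈·⌉ = 160
j=4: r + 3k = 224.153363… → ⌈·⌉ = 225
j=5: r + 4k = 288.698818… → ⌈·⌉ = 289
j=6: r + 5k = 353.244272… → ⌈·⌉ = 354
j=7: r + 6k = 417.789727… → ⌈·⌉ = 418
j=8: r + 7k = 482.335181… → ⌈·⌉ = 483
j=9: r + 8k = 546.880636… → ⌈·⌉ = 547
j=10: r + 9k = 611.426090… → ⌈·⌉ = 612
j=11: r + 10k = 675.971545… → ⌈·⌉ = 676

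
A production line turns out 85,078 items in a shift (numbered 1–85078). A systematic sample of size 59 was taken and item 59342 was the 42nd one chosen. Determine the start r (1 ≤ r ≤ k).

k = 85078/59 = 1442
r = 59342 − (42−1)×1442 = 59342 − 59122 = 220

220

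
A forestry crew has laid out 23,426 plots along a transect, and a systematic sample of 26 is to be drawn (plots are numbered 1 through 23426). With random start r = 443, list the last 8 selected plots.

16661, 17562, 18463, 19364, 20265, 21166, 22067, 22968

k = N/n = 23426/26 = 901
19th selection = 443 + 18×901 = 16661
20th: 16661 + 901 = 17562
21st: 17562 + 901 = 18463
22nd: 18463 + 901 = 19364
23rd: 19364 + 901 = 20265
24th: 20265 + 901 = 21166
25th: 21166 + 901 = 22067
26th: 22067 + 901 = 22968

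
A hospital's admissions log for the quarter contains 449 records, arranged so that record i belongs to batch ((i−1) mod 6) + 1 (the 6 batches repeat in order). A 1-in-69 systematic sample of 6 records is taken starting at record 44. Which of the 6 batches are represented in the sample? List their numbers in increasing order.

Consecutive selections differ by k = 69, so their batch numbers differ by 69 mod 6 = 3.
gcd(69, 6) = 3, so the sample visits 6/3 = 2 distinct residues mod 6.
Start 44 is batch 2; the batches hit are 2, 5.

2, 5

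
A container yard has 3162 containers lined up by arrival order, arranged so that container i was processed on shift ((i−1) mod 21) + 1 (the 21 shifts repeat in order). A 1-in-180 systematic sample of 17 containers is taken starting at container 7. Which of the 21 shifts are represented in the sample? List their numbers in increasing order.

1, 4, 7, 10, 13, 16, 19

Consecutive selections differ by k = 180, so their shift numbers differ by 180 mod 21 = 12.
gcd(180, 21) = 3, so the sample visits 21/3 = 7 distinct residues mod 21.
Start 7 is shift 7; the shifts hit are 1, 4, 7, 10, 13, 16, 19.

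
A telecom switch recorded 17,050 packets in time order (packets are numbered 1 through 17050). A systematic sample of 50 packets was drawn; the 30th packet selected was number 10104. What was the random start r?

k = 17050/50 = 341
r = 10104 − (30−1)×341 = 10104 − 9889 = 215

215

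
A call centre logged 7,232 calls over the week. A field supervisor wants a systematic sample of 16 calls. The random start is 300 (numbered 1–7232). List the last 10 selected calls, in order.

k = N/n = 7232/16 = 452
7th selection = 300 + 6×452 = 3012
8th: 3012 + 452 = 3464
9th: 3464 + 452 = 3916
10th: 3916 + 452 = 4368
11th: 4368 + 452 = 4820
12th: 4820 + 452 = 5272
13th: 5272 + 452 = 5724
14th: 5724 + 452 = 6176
15th: 6176 + 452 = 6628
16th: 6628 + 452 = 7080

3012, 3464, 3916, 4368, 4820, 5272, 5724, 6176, 6628, 7080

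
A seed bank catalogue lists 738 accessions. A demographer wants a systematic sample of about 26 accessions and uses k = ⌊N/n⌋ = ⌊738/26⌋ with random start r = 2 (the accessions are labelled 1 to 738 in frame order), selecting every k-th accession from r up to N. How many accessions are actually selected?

k = ⌊738/26⌋ = 28
Achieved size = ⌊(738 − 2)/28⌋ + 1 = ⌊736/28⌋ + 1 = 26 + 1 = 27
(last selection: 2 + 26×28 = 730 ≤ 738; next would be 758 > 738)

27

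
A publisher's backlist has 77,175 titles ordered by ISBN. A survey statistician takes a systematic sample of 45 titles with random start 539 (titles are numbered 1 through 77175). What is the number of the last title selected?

k = 77175/45 = 1715
45th selection = r + (45−1)·k = 539 + 44×1715 = 539 + 75460 = 75999

75999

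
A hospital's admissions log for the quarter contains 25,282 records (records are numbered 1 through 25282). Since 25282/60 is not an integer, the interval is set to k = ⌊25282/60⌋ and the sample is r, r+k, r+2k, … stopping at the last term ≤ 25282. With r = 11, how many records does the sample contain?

k = ⌊25282/60⌋ = 421
Achieved size = ⌊(25282 − 11)/421⌋ + 1 = ⌊25271/421⌋ + 1 = 60 + 1 = 61
(last selection: 11 + 60×421 = 25271 ≤ 25282; next would be 25692 > 25282)

61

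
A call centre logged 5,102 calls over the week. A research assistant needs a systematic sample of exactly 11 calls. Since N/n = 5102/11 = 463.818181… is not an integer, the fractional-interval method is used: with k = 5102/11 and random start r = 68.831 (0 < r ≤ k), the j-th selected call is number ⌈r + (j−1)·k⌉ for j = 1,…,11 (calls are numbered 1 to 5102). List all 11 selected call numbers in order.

j=1: r + 0k = 68.831 → ⌈·⌉ = 69
j=2: r + 1k = 532.649181… → ⌈·⌉ = 533
j=3: r + 2k = 996.467363… → ⌈·⌉ = 997
j=4: r + 3k = 1460.285545… → ⌈·⌉ = 1461
j=5: r + 4k = 1924.103727… → ⌈·⌉ = 1925
j=6: r + 5k = 2387.921909… → ⌈·⌉ = 2388
j=7: r + 6k = 2851.740090… → ⌈·⌉ = 2852
j=8: r + 7k = 3315.558272… → ⌈·⌉ = 3316
j=9: r + 8k = 3779.376454… → ⌈·⌉ = 3780
j=10: r + 9k = 4243.194636… → ⌈·⌉ = 4244
j=11: r + 10k = 4707.012818… → ⌈·⌉ = 4708

69, 533, 997, 1461, 1925, 2388, 2852, 3316, 3780, 4244, 4708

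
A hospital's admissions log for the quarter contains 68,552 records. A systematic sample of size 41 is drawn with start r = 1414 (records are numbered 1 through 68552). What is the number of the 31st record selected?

k = 68552/41 = 1672
31st selection = r + (31−1)·k = 1414 + 30×1672 = 1414 + 50160 = 51574

51574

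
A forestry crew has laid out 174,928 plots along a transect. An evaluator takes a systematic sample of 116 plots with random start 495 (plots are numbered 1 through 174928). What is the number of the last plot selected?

k = 174928/116 = 1508
116th selection = r + (116−1)·k = 495 + 115×1508 = 495 + 173420 = 173915

173915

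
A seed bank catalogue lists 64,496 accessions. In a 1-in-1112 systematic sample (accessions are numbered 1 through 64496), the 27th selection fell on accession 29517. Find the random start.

605

k = 1112
r = 29517 − (27−1)×1112 = 29517 − 28912 = 605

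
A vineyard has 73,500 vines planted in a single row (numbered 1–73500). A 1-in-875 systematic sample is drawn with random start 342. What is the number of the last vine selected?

72967

k = 875
84th selection = r + (84−1)·k = 342 + 83×875 = 342 + 72625 = 72967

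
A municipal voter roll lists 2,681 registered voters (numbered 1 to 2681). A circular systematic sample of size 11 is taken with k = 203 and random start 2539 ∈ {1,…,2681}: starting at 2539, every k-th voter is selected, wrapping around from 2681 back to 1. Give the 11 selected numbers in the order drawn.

Selection 1: 2539
Selection 2: 2539 + 203 = 2742 → 2742 − 2681 = 61
Selection 3: 61 + 203 = 264
Selection 4: 264 + 203 = 467
Selection 5: 467 + 203 = 670
Selection 6: 670 + 203 = 873
Selection 7: 873 + 203 = 1076
Selection 8: 1076 + 203 = 1279
Selection 9: 1279 + 203 = 1482
Selection 10: 1482 + 203 = 1685
Selection 11: 1685 + 203 = 1888

2539, 61, 264, 467, 670, 873, 1076, 1279, 1482, 1685, 1888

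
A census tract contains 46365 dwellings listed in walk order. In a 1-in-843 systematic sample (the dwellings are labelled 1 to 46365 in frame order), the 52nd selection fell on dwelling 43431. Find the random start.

438

k = 843
r = 43431 − (52−1)×843 = 43431 − 42993 = 438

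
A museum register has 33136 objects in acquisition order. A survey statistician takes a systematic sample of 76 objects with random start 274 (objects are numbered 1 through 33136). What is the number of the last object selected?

32974

k = 33136/76 = 436
76th selection = r + (76−1)·k = 274 + 75×436 = 274 + 32700 = 32974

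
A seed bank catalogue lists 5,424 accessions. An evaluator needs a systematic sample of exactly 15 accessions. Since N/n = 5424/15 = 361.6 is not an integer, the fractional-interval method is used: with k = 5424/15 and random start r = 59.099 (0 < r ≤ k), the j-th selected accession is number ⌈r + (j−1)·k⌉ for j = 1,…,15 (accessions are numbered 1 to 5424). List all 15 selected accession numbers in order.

j=1: r + 0k = 59.099 → ⌈·⌉ = 60
j=2: r + 1k = 420.699 → ⌈·⌉ = 421
j=3: r + 2k = 782.299 → ⌈·⌉ = 783
j=4: r + 3k = 1143.899 → ⌈·⌉ = 1144
j=5: r + 4k = 1505.499 → ⌈·⌉ = 1506
j=6: r + 5k = 1867.099 → ⌈·⌉ = 1868
j=7: r + 6k = 2228.699 → ⌈·⌉ = 2229
j=8: r + 7k = 2590.299 → ⌈·⌉ = 2591
j=9: r + 8k = 2951.899 → ⌈·⌉ = 2952
j=10: r + 9k = 3313.499 → ⌈·⌉ = 3314
j=11: r + 10k = 3675.099 → ⌈·⌉ = 3676
j=12: r + 11k = 4036.699 → ⌈·⌉ = 4037
j=13: r + 12k = 4398.299 → ⌈·⌉ = 4399
j=14: r + 13k = 4759.899 → ⌈·⌉ = 4760
j=15: r + 14k = 5121.499 → ⌈·⌉ = 5122

60, 421, 783, 1144, 1506, 1868, 2229, 2591, 2952, 3314, 3676, 4037, 4399, 4760, 5122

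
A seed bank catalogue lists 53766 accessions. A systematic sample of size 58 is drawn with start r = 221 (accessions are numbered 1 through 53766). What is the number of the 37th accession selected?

k = 53766/58 = 927
37th selection = r + (37−1)·k = 221 + 36×927 = 221 + 33372 = 33593

33593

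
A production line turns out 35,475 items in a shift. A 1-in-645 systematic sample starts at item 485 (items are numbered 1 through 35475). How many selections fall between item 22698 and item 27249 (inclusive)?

7

k = 645
First selection ≥ 22698: 485 + ⌈(22698−485)/645⌉·645 = 485 + 35×645 = 23060
Last selection ≤ 27249: 485 + ⌊(27249−485)/645⌋·645 = 485 + 41×645 = 26930
Count = 41 − 35 + 1 = 7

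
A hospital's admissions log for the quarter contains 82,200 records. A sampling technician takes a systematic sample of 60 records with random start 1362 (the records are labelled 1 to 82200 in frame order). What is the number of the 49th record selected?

67122

k = 82200/60 = 1370
49th selection = r + (49−1)·k = 1362 + 48×1370 = 1362 + 65760 = 67122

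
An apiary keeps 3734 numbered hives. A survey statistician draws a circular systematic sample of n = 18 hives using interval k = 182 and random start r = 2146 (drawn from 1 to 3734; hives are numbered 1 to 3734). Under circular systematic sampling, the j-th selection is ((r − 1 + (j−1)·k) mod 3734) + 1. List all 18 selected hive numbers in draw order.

Selection 1: 2146
Selection 2: 2146 + 182 = 2328
Selection 3: 2328 + 182 = 2510
Selection 4: 2510 + 182 = 2692
Selection 5: 2692 + 182 = 2874
Selection 6: 2874 + 182 = 3056
Selection 7: 3056 + 182 = 3238
Selection 8: 3238 + 182 = 3420
Selection 9: 3420 + 182 = 3602
Selection 10: 3602 + 182 = 3784 → 3784 − 3734 = 50
Selection 11: 50 + 182 = 232
Selection 12: 232 + 182 = 414
Selection 13: 414 + 182 = 596
Selection 14: 596 + 182 = 778
Selection 15: 778 + 182 = 960
Selection 16: 960 + 182 = 1142
Selection 17: 1142 + 182 = 1324
Selection 18: 1324 + 182 = 1506

2146, 2328, 2510, 2692, 2874, 3056, 3238, 3420, 3602, 50, 232, 414, 596, 778, 960, 1142, 1324, 1506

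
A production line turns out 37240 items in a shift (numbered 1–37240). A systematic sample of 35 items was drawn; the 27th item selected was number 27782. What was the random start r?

118

k = 37240/35 = 1064
r = 27782 − (27−1)×1064 = 27782 − 27664 = 118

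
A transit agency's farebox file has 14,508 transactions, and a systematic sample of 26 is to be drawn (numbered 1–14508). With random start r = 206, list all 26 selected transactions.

206, 764, 1322, 1880, 2438, 2996, 3554, 4112, 4670, 5228, 5786, 6344, 6902, 7460, 8018, 8576, 9134, 9692, 10250, 10808, 11366, 11924, 12482, 13040, 13598, 14156

k = N/n = 14508/26 = 558
transaction 1: 206
transaction 2: 206 + 558 = 764
transaction 3: 764 + 558 = 1322
transaction 4: 1322 + 558 = 1880
transaction 5: 1880 + 558 = 2438
transaction 6: 2438 + 558 = 2996
transaction 7: 2996 + 558 = 3554
transaction 8: 3554 + 558 = 4112
transaction 9: 4112 + 558 = 4670
transaction 10: 4670 + 558 = 5228
transaction 11: 5228 + 558 = 5786
transaction 12: 5786 + 558 = 6344
transaction 13: 6344 + 558 = 6902
transaction 14: 6902 + 558 = 7460
transaction 15: 7460 + 558 = 8018
transaction 16: 8018 + 558 = 8576
transaction 17: 8576 + 558 = 9134
transaction 18: 9134 + 558 = 9692
transaction 19: 9692 + 558 = 10250
transaction 20: 10250 + 558 = 10808
transaction 21: 10808 + 558 = 11366
transaction 22: 11366 + 558 = 11924
transaction 23: 11924 + 558 = 12482
transaction 24: 12482 + 558 = 13040
transaction 25: 13040 + 558 = 13598
transaction 26: 13598 + 558 = 14156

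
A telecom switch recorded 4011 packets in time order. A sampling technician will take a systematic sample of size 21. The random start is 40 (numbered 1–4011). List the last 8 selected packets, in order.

2523, 2714, 2905, 3096, 3287, 3478, 3669, 3860

k = N/n = 4011/21 = 191
14th selection = 40 + 13×191 = 2523
15th: 2523 + 191 = 2714
16th: 2714 + 191 = 2905
17th: 2905 + 191 = 3096
18th: 3096 + 191 = 3287
19th: 3287 + 191 = 3478
20th: 3478 + 191 = 3669
21st: 3669 + 191 = 3860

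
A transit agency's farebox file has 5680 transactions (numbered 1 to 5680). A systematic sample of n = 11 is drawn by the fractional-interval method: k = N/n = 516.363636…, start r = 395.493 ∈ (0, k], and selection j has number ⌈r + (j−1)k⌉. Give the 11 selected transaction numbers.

396, 912, 1429, 1945, 2461, 2978, 3494, 4011, 4527, 5043, 5560

j=1: r + 0k = 395.493 → ⌈·⌉ = 396
j=2: r + 1k = 911.856636… → ⌈·⌉ = 912
j=3: r + 2k = 1428.220272… → ⌈·⌉ = 1429
j=4: r + 3k = 1944.583909… → ⌈·⌉ = 1945
j=5: r + 4k = 2460.947545… → ⌈·⌉ = 2461
j=6: r + 5k = 2977.311181… → ⌈·⌉ = 2978
j=7: r + 6k = 3493.674818… → ⌈·⌉ = 3494
j=8: r + 7k = 4010.038454… → ⌈·⌉ = 4011
j=9: r + 8k = 4526.402090… → ⌈·⌉ = 4527
j=10: r + 9k = 5042.765727… → ⌈·⌉ = 5043
j=11: r + 10k = 5559.129363… → ⌈·⌉ = 5560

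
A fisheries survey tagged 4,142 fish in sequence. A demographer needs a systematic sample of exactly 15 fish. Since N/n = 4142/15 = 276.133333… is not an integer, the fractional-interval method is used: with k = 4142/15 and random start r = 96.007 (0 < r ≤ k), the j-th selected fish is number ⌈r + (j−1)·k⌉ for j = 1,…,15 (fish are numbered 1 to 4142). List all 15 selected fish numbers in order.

97, 373, 649, 925, 1201, 1477, 1753, 2029, 2306, 2582, 2858, 3134, 3410, 3686, 3962

j=1: r + 0k = 96.007 → ⌈·⌉ = 97
j=2: r + 1k = 372.140333… → ⌈·⌉ = 373
j=3: r + 2k = 648.273666… → ⌈·⌉ = 649
j=4: r + 3k = 924.407 → ⌈·⌉ = 925
j=5: r + 4k = 1200.540333… → ⌈·⌉ = 1201
j=6: r + 5k = 1476.673666… → ⌈·⌉ = 1477
j=7: r + 6k = 1752.807 → ⌈·⌉ = 1753
j=8: r + 7k = 2028.940333… → ⌈·⌉ = 2029
j=9: r + 8k = 2305.073666… → ⌈·⌉ = 2306
j=10: r + 9k = 2581.207 → ⌈·⌉ = 2582
j=11: r + 10k = 2857.340333… → ⌈·⌉ = 2858
j=12: r + 11k = 3133.473666… → ⌈·⌉ = 3134
j=13: r + 12k = 3409.607 → ⌈·⌉ = 3410
j=14: r + 13k = 3685.740333… → ⌈·⌉ = 3686
j=15: r + 14k = 3961.873666… → ⌈·⌉ = 3962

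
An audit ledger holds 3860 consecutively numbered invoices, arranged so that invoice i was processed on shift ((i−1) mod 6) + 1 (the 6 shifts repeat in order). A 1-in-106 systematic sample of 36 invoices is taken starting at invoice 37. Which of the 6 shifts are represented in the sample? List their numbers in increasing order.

Consecutive selections differ by k = 106, so their shift numbers differ by 106 mod 6 = 4.
gcd(106, 6) = 2, so the sample visits 6/2 = 3 distinct residues mod 6.
Start 37 is shift 1; the shifts hit are 1, 3, 5.

1, 3, 5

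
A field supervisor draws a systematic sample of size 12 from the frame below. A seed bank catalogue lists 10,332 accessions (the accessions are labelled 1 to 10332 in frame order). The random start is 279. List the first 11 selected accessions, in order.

k = N/n = 10332/12 = 861
accession 1: 279
accession 2: 279 + 861 = 1140
accession 3: 1140 + 861 = 2001
accession 4: 2001 + 861 = 2862
accession 5: 2862 + 861 = 3723
accession 6: 3723 + 861 = 4584
accession 7: 4584 + 861 = 5445
accession 8: 5445 + 861 = 6306
accession 9: 6306 + 861 = 7167
accession 10: 7167 + 861 = 8028
accession 11: 8028 + 861 = 8889

279, 1140, 2001, 2862, 3723, 4584, 5445, 6306, 7167, 8028, 8889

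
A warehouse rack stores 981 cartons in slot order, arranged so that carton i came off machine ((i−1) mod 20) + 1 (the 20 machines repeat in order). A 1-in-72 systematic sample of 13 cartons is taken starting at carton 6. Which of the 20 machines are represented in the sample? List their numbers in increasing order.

2, 6, 10, 14, 18

Consecutive selections differ by k = 72, so their machine numbers differ by 72 mod 20 = 12.
gcd(72, 20) = 4, so the sample visits 20/4 = 5 distinct residues mod 20.
Start 6 is machine 6; the machines hit are 2, 6, 10, 14, 18.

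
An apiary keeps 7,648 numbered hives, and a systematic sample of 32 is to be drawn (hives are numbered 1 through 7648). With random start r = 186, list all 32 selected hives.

186, 425, 664, 903, 1142, 1381, 1620, 1859, 2098, 2337, 2576, 2815, 3054, 3293, 3532, 3771, 4010, 4249, 4488, 4727, 4966, 5205, 5444, 5683, 5922, 6161, 6400, 6639, 6878, 7117, 7356, 7595

k = N/n = 7648/32 = 239
hive 1: 186
hive 2: 186 + 239 = 425
hive 3: 425 + 239 = 664
hive 4: 664 + 239 = 903
hive 5: 903 + 239 = 1142
hive 6: 1142 + 239 = 1381
hive 7: 1381 + 239 = 1620
hive 8: 1620 + 239 = 1859
hive 9: 1859 + 239 = 2098
hive 10: 2098 + 239 = 2337
hive 11: 2337 + 239 = 2576
hive 12: 2576 + 239 = 2815
hive 13: 2815 + 239 = 3054
hive 14: 3054 + 239 = 3293
hive 15: 3293 + 239 = 3532
hive 16: 3532 + 239 = 3771
hive 17: 3771 + 239 = 4010
hive 18: 4010 + 239 = 4249
hive 19: 4249 + 239 = 4488
hive 20: 4488 + 239 = 4727
hive 21: 4727 + 239 = 4966
hive 22: 4966 + 239 = 5205
hive 23: 5205 + 239 = 5444
hive 24: 5444 + 239 = 5683
hive 25: 5683 + 239 = 5922
hive 26: 5922 + 239 = 6161
hive 27: 6161 + 239 = 6400
hive 28: 6400 + 239 = 6639
hive 29: 6639 + 239 = 6878
hive 30: 6878 + 239 = 7117
hive 31: 7117 + 239 = 7356
hive 32: 7356 + 239 = 7595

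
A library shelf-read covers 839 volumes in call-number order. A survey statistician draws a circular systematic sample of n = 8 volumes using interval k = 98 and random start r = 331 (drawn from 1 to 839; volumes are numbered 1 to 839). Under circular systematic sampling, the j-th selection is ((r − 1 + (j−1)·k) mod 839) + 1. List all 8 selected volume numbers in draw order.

Selection 1: 331
Selection 2: 331 + 98 = 429
Selection 3: 429 + 98 = 527
Selection 4: 527 + 98 = 625
Selection 5: 625 + 98 = 723
Selection 6: 723 + 98 = 821
Selection 7: 821 + 98 = 919 → 919 − 839 = 80
Selection 8: 80 + 98 = 178

331, 429, 527, 625, 723, 821, 80, 178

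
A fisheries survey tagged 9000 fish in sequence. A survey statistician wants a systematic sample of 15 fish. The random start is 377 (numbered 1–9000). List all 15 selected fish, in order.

377, 977, 1577, 2177, 2777, 3377, 3977, 4577, 5177, 5777, 6377, 6977, 7577, 8177, 8777

k = N/n = 9000/15 = 600
fish 1: 377
fish 2: 377 + 600 = 977
fish 3: 977 + 600 = 1577
fish 4: 1577 + 600 = 2177
fish 5: 2177 + 600 = 2777
fish 6: 2777 + 600 = 3377
fish 7: 3377 + 600 = 3977
fish 8: 3977 + 600 = 4577
fish 9: 4577 + 600 = 5177
fish 10: 5177 + 600 = 5777
fish 11: 5777 + 600 = 6377
fish 12: 6377 + 600 = 6977
fish 13: 6977 + 600 = 7577
fish 14: 7577 + 600 = 8177
fish 15: 8177 + 600 = 8777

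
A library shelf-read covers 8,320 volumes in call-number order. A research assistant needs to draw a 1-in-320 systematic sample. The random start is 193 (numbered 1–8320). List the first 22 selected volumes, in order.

193, 513, 833, 1153, 1473, 1793, 2113, 2433, 2753, 3073, 3393, 3713, 4033, 4353, 4673, 4993, 5313, 5633, 5953, 6273, 6593, 6913

volume 1: 193
volume 2: 193 + 320 = 513
volume 3: 513 + 320 = 833
volume 4: 833 + 320 = 1153
volume 5: 1153 + 320 = 1473
volume 6: 1473 + 320 = 1793
volume 7: 1793 + 320 = 2113
volume 8: 2113 + 320 = 2433
volume 9: 2433 + 320 = 2753
volume 10: 2753 + 320 = 3073
volume 11: 3073 + 320 = 3393
volume 12: 3393 + 320 = 3713
volume 13: 3713 + 320 = 4033
volume 14: 4033 + 320 = 4353
volume 15: 4353 + 320 = 4673
volume 16: 4673 + 320 = 4993
volume 17: 4993 + 320 = 5313
volume 18: 5313 + 320 = 5633
volume 19: 5633 + 320 = 5953
volume 20: 5953 + 320 = 6273
volume 21: 6273 + 320 = 6593
volume 22: 6593 + 320 = 6913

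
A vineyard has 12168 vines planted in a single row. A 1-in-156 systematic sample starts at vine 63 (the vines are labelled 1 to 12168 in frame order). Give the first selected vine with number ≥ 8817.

8955

k = 156
Steps past start: ⌈(8817 − 63)/156⌉ = ⌈8754/156⌉ = 57
Selected vine: 63 + 57×156 = 8955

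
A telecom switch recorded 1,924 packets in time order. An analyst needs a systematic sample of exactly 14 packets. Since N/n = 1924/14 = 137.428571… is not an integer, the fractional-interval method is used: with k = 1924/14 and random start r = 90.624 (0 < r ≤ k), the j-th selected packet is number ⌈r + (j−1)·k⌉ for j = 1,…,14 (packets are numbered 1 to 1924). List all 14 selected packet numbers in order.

91, 229, 366, 503, 641, 778, 916, 1053, 1191, 1328, 1465, 1603, 1740, 1878

j=1: r + 0k = 90.624 → ⌈·⌉ = 91
j=2: r + 1k = 228.052571… → ⌈·⌉ = 229
j=3: r + 2k = 365.481142… → ⌈·⌉ = 366
j=4: r + 3k = 502.909714… → ⌈·⌉ = 503
j=5: r + 4k = 640.338285… → ⌈·⌉ = 641
j=6: r + 5k = 777.766857… → ⌈·⌉ = 778
j=7: r + 6k = 915.195428… → ⌈·⌉ = 916
j=8: r + 7k = 1052.624 → ⌈·⌉ = 1053
j=9: r + 8k = 1190.052571… → ⌈·⌉ = 1191
j=10: r + 9k = 1327.481142… → ⌈·⌉ = 1328
j=11: r + 10k = 1464.909714… → ⌈·⌉ = 1465
j=12: r + 11k = 1602.338285… → ⌈·⌉ = 1603
j=13: r + 12k = 1739.766857… → ⌈·⌉ = 1740
j=14: r + 13k = 1877.195428… → ⌈·⌉ = 1878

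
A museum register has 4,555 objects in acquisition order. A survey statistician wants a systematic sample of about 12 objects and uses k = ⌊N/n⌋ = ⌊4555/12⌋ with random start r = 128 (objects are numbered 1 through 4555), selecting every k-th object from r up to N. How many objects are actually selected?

12

k = ⌊4555/12⌋ = 379
Achieved size = ⌊(4555 − 128)/379⌋ + 1 = ⌊4427/379⌋ + 1 = 11 + 1 = 12
(last selection: 128 + 11×379 = 4297 ≤ 4555; next would be 4676 > 4555)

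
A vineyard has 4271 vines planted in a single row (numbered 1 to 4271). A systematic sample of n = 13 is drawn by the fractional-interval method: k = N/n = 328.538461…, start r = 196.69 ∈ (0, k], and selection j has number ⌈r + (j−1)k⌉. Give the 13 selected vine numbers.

197, 526, 854, 1183, 1511, 1840, 2168, 2497, 2825, 3154, 3483, 3811, 4140

j=1: r + 0k = 196.69 → ⌈·⌉ = 197
j=2: r + 1k = 525.228461… → ⌈·⌉ = 526
j=3: r + 2k = 853.766923… → ⌈·⌉ = 854
j=4: r + 3k = 1182.305384… → ⌈·⌉ = 1183
j=5: r + 4k = 1510.843846… → ⌈·⌉ = 1511
j=6: r + 5k = 1839.382307… → ⌈·⌉ = 1840
j=7: r + 6k = 2167.920769… → ⌈·⌉ = 2168
j=8: r + 7k = 2496.459230… → ⌈·⌉ = 2497
j=9: r + 8k = 2824.997692… → ⌈·⌉ = 2825
j=10: r + 9k = 3153.536153… → ⌈·⌉ = 3154
j=11: r + 10k = 3482.074615… → ⌈·⌉ = 3483
j=12: r + 11k = 3810.613076… → ⌈·⌉ = 3811
j=13: r + 12k = 4139.151538… → ⌈·⌉ = 4140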